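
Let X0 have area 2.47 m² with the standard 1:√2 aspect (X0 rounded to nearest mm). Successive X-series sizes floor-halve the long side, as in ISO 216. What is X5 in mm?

Let X0's short side be w mm. w · w√2 = 2.47 m² = 2,470,000 mm², so w ≈ 1321.6 mm and w√2 ≈ 1869.0 mm → X0 = 1322 × 1869 mm.
X1: ⌊1869/2⌋ × 1322 = 934 × 1322 mm
X2: ⌊1322/2⌋ × 934 = 661 × 934 mm
X3: ⌊934/2⌋ × 661 = 467 × 661 mm
X4: ⌊661/2⌋ × 467 = 330 × 467 mm
X5: ⌊467/2⌋ × 330 = 233 × 330 mm

233 × 330 mm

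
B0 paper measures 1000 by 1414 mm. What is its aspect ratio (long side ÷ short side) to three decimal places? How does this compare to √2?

1414 / 1000 = 1.414
Matches √2 ≈ 1.414 — the ISO 216 defining ratio.

1.414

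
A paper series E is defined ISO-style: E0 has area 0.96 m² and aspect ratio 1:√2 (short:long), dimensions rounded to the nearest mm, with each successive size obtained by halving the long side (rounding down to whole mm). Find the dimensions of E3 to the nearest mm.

291 × 412 mm

Let E0's short side be w mm. w · w√2 = 0.96 m² = 960,000 mm², so w ≈ 823.9 mm and w√2 ≈ 1165.2 mm → E0 = 824 × 1165 mm.
E1: ⌊1165/2⌋ × 824 = 582 × 824 mm
E2: ⌊824/2⌋ × 582 = 412 × 582 mm
E3: ⌊582/2⌋ × 412 = 291 × 412 mm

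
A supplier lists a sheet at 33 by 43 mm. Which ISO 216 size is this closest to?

Aspect ratio 43/33 ≈ 1.303 (ISO target is √2 ≈ 1.414).
In the B-series (B0 = 1000 × 1414 mm): B10 = 31 × 44 mm.
Off by 3 mm total — nearest standard size.

B10 (31 × 44 mm)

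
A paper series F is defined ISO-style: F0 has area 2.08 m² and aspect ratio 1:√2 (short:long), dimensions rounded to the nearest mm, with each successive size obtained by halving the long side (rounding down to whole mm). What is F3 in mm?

428 × 606 mm

Let F0's short side be w mm. w · w√2 = 2.08 m² = 2,080,000 mm², so w ≈ 1212.8 mm and w√2 ≈ 1715.1 mm → F0 = 1213 × 1715 mm.
F1: ⌊1715/2⌋ × 1213 = 857 × 1213 mm
F2: ⌊1213/2⌋ × 857 = 606 × 857 mm
F3: ⌊857/2⌋ × 606 = 428 × 606 mm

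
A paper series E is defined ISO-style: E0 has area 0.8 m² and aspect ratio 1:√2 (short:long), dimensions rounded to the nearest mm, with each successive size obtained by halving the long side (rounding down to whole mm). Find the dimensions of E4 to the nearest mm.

Let E0's short side be w mm. w · w√2 = 0.8 m² = 800,000 mm², so w ≈ 752.1 mm and w√2 ≈ 1063.7 mm → E0 = 752 × 1064 mm.
E1: ⌊1064/2⌋ × 752 = 532 × 752 mm
E2: ⌊752/2⌋ × 532 = 376 × 532 mm
E3: ⌊532/2⌋ × 376 = 266 × 376 mm
E4: ⌊376/2⌋ × 266 = 188 × 266 mm

188 × 266 mm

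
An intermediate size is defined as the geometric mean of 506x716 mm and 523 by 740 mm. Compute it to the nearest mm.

Short side: √(506 · 523) = √264638 ≈ 514.4 → 514 mm
Long side: √(716 · 740) = √529840 ≈ 727.9 → 728 mm

514 × 728 mm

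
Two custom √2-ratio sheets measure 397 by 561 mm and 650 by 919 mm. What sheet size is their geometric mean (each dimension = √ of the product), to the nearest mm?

508 × 718 mm

Short side: √(397 · 650) = √258050 ≈ 508.0 → 508 mm
Long side: √(561 · 919) = √515559 ≈ 718.0 → 718 mm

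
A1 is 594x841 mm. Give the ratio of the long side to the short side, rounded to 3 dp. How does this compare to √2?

841 / 594 = 1.416
ISO 216 targets √2 ≈ 1.414; the +0.002 deviation is from mm rounding.

1.416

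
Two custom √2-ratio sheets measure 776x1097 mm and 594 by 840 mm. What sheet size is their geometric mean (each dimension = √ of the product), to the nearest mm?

679 × 960 mm

Short side: √(776 · 594) = √460944 ≈ 678.9 → 679 mm
Long side: √(1097 · 840) = √921480 ≈ 959.9 → 960 mm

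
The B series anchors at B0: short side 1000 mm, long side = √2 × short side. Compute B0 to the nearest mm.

1000 × 1414 mm

Short side = 1000 mm; long side = 1000√2 ≈ 1414.2 mm.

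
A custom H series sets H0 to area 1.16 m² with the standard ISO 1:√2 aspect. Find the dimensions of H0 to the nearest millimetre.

Let the short side be w mm. Then w · w√2 = 1.16 m² = 1,160,000 mm².
w² = 1,160,000/√2, so w ≈ 905.7 mm; long side = w√2 ≈ 1280.8 mm.

906 × 1281 mm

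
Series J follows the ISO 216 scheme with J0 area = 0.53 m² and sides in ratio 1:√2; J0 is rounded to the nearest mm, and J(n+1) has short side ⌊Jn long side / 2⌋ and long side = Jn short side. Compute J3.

216 × 306 mm

Let J0's short side be w mm. w · w√2 = 0.53 m² = 530,000 mm², so w ≈ 612.2 mm and w√2 ≈ 865.8 mm → J0 = 612 × 866 mm.
J1: ⌊866/2⌋ × 612 = 433 × 612 mm
J2: ⌊612/2⌋ × 433 = 306 × 433 mm
J3: ⌊433/2⌋ × 306 = 216 × 306 mm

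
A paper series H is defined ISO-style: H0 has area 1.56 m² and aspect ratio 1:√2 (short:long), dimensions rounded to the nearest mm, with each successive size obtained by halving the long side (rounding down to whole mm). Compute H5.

185 × 262 mm

Let H0's short side be w mm. w · w√2 = 1.56 m² = 1,560,000 mm², so w ≈ 1050.3 mm and w√2 ≈ 1485.3 mm → H0 = 1050 × 1485 mm.
H1: ⌊1485/2⌋ × 1050 = 742 × 1050 mm
H2: ⌊1050/2⌋ × 742 = 525 × 742 mm
H3: ⌊742/2⌋ × 525 = 371 × 525 mm
H4: ⌊525/2⌋ × 371 = 262 × 371 mm
H5: ⌊371/2⌋ × 262 = 185 × 262 mm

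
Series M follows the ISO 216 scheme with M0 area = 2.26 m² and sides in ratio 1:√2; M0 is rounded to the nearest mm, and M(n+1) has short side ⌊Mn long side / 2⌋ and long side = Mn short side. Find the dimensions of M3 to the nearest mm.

447 × 632 mm

Let M0's short side be w mm. w · w√2 = 2.26 m² = 2,260,000 mm², so w ≈ 1264.1 mm and w√2 ≈ 1787.8 mm → M0 = 1264 × 1788 mm.
M1: ⌊1788/2⌋ × 1264 = 894 × 1264 mm
M2: ⌊1264/2⌋ × 894 = 632 × 894 mm
M3: ⌊894/2⌋ × 632 = 447 × 632 mm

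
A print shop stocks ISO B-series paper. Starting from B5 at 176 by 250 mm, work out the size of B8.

B6: ⌊250/2⌋ × 176 = 125 × 176 mm
B7: ⌊176/2⌋ × 125 = 88 × 125 mm
B8: ⌊125/2⌋ × 88 = 62 × 88 mm

62 × 88 mm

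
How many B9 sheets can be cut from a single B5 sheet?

Each ISO step halves the sheet: 1 × B5 → 2 × B6 → 4 × B7 → 8 × B8 → …
From B5 to B9 is 4 halving steps: 2^4 = 16.

16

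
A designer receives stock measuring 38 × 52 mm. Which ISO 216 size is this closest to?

Aspect ratio 52/38 ≈ 1.368 (ISO target is √2 ≈ 1.414).
In the A-series (A0 area = 1 m²): A9 = 37 × 52 mm.
Off by 1 mm total — nearest standard size.

A9 (37 × 52 mm)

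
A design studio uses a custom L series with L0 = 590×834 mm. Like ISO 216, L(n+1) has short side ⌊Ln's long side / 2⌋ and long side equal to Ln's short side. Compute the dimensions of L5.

L1: ⌊834/2⌋ × 590 = 417 × 590 mm
L2: ⌊590/2⌋ × 417 = 295 × 417 mm
L3: ⌊417/2⌋ × 295 = 208 × 295 mm
L4: ⌊295/2⌋ × 208 = 147 × 208 mm
L5: ⌊208/2⌋ × 147 = 104 × 147 mm

104 × 147 mm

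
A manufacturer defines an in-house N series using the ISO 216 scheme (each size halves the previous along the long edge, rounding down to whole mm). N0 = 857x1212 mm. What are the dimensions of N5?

151 × 214 mm

N1: ⌊1212/2⌋ × 857 = 606 × 857 mm
N2: ⌊857/2⌋ × 606 = 428 × 606 mm
N3: ⌊606/2⌋ × 428 = 303 × 428 mm
N4: ⌊428/2⌋ × 303 = 214 × 303 mm
N5: ⌊303/2⌋ × 214 = 151 × 214 mm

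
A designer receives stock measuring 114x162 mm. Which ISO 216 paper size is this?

Aspect ratio 162/114 ≈ 1.421 — close to the ISO √2 ≈ 1.414.
In the C-series (envelope sizes, between A and B): C6 = 114 × 162 mm.

C6 (114 × 162 mm)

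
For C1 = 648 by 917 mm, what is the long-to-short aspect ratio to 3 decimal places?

1.415

917 / 648 = 1.415
Matches √2 ≈ 1.414 — the ISO 216 defining ratio.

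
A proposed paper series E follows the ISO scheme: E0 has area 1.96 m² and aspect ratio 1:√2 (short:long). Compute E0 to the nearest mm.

1177 × 1665 mm

Let the short side be w mm. Then w · w√2 = 1.96 m² = 1,960,000 mm².
w² = 1,960,000/√2, so w ≈ 1177.3 mm; long side = w√2 ≈ 1664.9 mm.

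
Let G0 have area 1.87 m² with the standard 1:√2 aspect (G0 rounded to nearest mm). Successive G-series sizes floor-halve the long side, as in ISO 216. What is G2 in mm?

Let G0's short side be w mm. w · w√2 = 1.87 m² = 1,870,000 mm², so w ≈ 1149.9 mm and w√2 ≈ 1626.2 mm → G0 = 1150 × 1626 mm.
G1: ⌊1626/2⌋ × 1150 = 813 × 1150 mm
G2: ⌊1150/2⌋ × 813 = 575 × 813 mm

575 × 813 mm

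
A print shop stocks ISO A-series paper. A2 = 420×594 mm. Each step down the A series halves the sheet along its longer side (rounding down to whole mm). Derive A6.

A3: ⌊594/2⌋ × 420 = 297 × 420 mm
A4: ⌊420/2⌋ × 297 = 210 × 297 mm
A5: ⌊297/2⌋ × 210 = 148 × 210 mm
A6: ⌊210/2⌋ × 148 = 105 × 148 mm

105 × 148 mm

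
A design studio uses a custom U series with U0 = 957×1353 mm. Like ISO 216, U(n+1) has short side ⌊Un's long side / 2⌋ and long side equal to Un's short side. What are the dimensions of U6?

U1 = 676 × 957 mm (from U0 by 1 halving).
U2: ⌊957/2⌋ × 676 = 478 × 676 mm
U3: ⌊676/2⌋ × 478 = 338 × 478 mm
U4: ⌊478/2⌋ × 338 = 239 × 338 mm
U5: ⌊338/2⌋ × 239 = 169 × 239 mm
U6: ⌊239/2⌋ × 169 = 119 × 169 mm

119 × 169 mm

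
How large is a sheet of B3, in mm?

B0 = 1000 × 1414 mm (B0 has a 1000 mm short side, aspect 1:√2).
B1: ⌊1414/2⌋ × 1000 = 707 × 1000 mm
B2: ⌊1000/2⌋ × 707 = 500 × 707 mm
B3: ⌊707/2⌋ × 500 = 353 × 500 mm

353 × 500 mm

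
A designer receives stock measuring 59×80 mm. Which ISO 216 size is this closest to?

Aspect ratio 80/59 ≈ 1.356 (ISO target is √2 ≈ 1.414).
In the C-series (envelope sizes, between A and B): C8 = 57 × 81 mm.
Off by 3 mm total — nearest standard size.

C8 (57 × 81 mm)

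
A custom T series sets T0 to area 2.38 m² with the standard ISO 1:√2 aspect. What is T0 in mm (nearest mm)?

1297 × 1835 mm

Let the short side be w mm. Then w · w√2 = 2.38 m² = 2,380,000 mm².
w² = 2,380,000/√2, so w ≈ 1297.3 mm; long side = w√2 ≈ 1834.6 mm.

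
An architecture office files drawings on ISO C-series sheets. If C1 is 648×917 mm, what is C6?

114 × 162 mm

C2: ⌊917/2⌋ × 648 = 458 × 648 mm
C3: ⌊648/2⌋ × 458 = 324 × 458 mm
C4: ⌊458/2⌋ × 324 = 229 × 324 mm
C5: ⌊324/2⌋ × 229 = 162 × 229 mm
C6: ⌊229/2⌋ × 162 = 114 × 162 mm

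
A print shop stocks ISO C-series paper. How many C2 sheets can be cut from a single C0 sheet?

C0 = 917 × 1297 mm; C2 = 458 × 648 mm.
Each halving step doubles the count; 2 steps from C0 to C2.
2^2 = 4.

4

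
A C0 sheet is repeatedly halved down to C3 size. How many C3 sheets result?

8

Each ISO step halves the sheet: 1 × C0 → 2 × C1 → 4 × C2 → 8 × C3
From C0 to C3 is 3 halving steps: 2^3 = 8.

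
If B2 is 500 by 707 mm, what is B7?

88 × 125 mm

B3: ⌊707/2⌋ × 500 = 353 × 500 mm
B4: ⌊500/2⌋ × 353 = 250 × 353 mm
B5: ⌊353/2⌋ × 250 = 176 × 250 mm
B6: ⌊250/2⌋ × 176 = 125 × 176 mm
B7: ⌊176/2⌋ × 125 = 88 × 125 mm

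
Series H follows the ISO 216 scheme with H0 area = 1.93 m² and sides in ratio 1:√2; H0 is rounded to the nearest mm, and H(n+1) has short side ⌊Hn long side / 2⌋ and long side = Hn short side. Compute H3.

Let H0's short side be w mm. w · w√2 = 1.93 m² = 1,930,000 mm², so w ≈ 1168.2 mm and w√2 ≈ 1652.1 mm → H0 = 1168 × 1652 mm.
H1: ⌊1652/2⌋ × 1168 = 826 × 1168 mm
H2: ⌊1168/2⌋ × 826 = 584 × 826 mm
H3: ⌊826/2⌋ × 584 = 413 × 584 mm

413 × 584 mm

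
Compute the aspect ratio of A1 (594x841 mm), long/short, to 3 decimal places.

841 / 594 = 1.416
ISO 216 targets √2 ≈ 1.414; the +0.002 deviation is from mm rounding.

1.416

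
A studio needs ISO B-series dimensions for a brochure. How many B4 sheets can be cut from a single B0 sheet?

16

Each ISO step halves the sheet: 1 × B0 → 2 × B1 → 4 × B2 → 8 × B3 → …
From B0 to B4 is 4 halving steps: 2^4 = 16.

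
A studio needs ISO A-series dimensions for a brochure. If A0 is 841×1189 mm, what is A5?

A1: ⌊1189/2⌋ × 841 = 594 × 841 mm
A2: ⌊841/2⌋ × 594 = 420 × 594 mm
A3: ⌊594/2⌋ × 420 = 297 × 420 mm
A4: ⌊420/2⌋ × 297 = 210 × 297 mm
A5: ⌊297/2⌋ × 210 = 148 × 210 mm

148 × 210 mm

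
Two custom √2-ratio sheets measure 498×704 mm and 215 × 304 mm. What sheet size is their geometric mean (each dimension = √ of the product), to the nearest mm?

327 × 463 mm

Short side: √(498 · 215) = √107070 ≈ 327.2 → 327 mm
Long side: √(704 · 304) = √214016 ≈ 462.6 → 463 mm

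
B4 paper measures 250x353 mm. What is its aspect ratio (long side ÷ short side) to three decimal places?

1.412

353 / 250 = 1.412
ISO 216 targets √2 ≈ 1.414; the -0.002 deviation is from mm rounding.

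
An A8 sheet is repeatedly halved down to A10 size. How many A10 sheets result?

4

A8 = 52 × 74 mm; A10 = 26 × 37 mm.
Each halving step doubles the count; 2 steps from A8 to A10.
2^2 = 4.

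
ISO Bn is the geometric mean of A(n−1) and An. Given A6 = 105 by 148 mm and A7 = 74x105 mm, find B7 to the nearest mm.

Short side: √(105 · 74) = √7770 ≈ 88.1 → 88 mm
Long side: √(148 · 105) = √15540 ≈ 124.7 → 125 mm

88 × 125 mm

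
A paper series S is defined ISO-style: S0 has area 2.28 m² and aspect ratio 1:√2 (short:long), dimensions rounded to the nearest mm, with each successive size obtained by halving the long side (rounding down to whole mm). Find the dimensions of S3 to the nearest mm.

449 × 635 mm

Let S0's short side be w mm. w · w√2 = 2.28 m² = 2,280,000 mm², so w ≈ 1269.7 mm and w√2 ≈ 1795.7 mm → S0 = 1270 × 1796 mm.
S1: ⌊1796/2⌋ × 1270 = 898 × 1270 mm
S2: ⌊1270/2⌋ × 898 = 635 × 898 mm
S3: ⌊898/2⌋ × 635 = 449 × 635 mm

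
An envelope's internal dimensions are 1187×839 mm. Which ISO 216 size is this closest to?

A0 (841 × 1189 mm)

Aspect ratio 1187/839 ≈ 1.415 — close to the ISO √2 ≈ 1.414.
In the A-series (A0 area = 1 m²): A0 = 841 × 1189 mm.
Off by 4 mm total — nearest standard size.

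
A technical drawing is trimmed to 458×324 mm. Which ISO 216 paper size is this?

C3 (324 × 458 mm)

Aspect ratio 458/324 ≈ 1.414 — close to the ISO √2 ≈ 1.414.
In the C-series (envelope sizes, between A and B): C3 = 324 × 458 mm.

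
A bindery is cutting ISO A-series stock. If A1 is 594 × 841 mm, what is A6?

A2: ⌊841/2⌋ × 594 = 420 × 594 mm
A3: ⌊594/2⌋ × 420 = 297 × 420 mm
A4: ⌊420/2⌋ × 297 = 210 × 297 mm
A5: ⌊297/2⌋ × 210 = 148 × 210 mm
A6: ⌊210/2⌋ × 148 = 105 × 148 mm

105 × 148 mm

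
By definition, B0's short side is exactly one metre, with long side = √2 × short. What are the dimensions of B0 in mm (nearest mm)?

1000 × 1414 mm

Short side = 1000 mm; long side = 1000√2 ≈ 1414.2 mm.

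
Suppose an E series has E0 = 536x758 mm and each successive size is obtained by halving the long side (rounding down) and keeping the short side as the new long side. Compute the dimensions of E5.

94 × 134 mm

E1 = 379 × 536 mm (from E0 by 1 halving).
E2: ⌊536/2⌋ × 379 = 268 × 379 mm
E3: ⌊379/2⌋ × 268 = 189 × 268 mm
E4: ⌊268/2⌋ × 189 = 134 × 189 mm
E5: ⌊189/2⌋ × 134 = 94 × 134 mm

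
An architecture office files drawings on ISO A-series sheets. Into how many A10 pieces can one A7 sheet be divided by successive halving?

Each ISO step halves the sheet: 1 × A7 → 2 × A8 → 4 × A9 → 8 × A10
From A7 to A10 is 3 halving steps: 2^3 = 8.

8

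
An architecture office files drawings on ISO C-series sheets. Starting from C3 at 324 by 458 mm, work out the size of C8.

C4: ⌊458/2⌋ × 324 = 229 × 324 mm
C5: ⌊324/2⌋ × 229 = 162 × 229 mm
C6: ⌊229/2⌋ × 162 = 114 × 162 mm
C7: ⌊162/2⌋ × 114 = 81 × 114 mm
C8: ⌊114/2⌋ × 81 = 57 × 81 mm

57 × 81 mm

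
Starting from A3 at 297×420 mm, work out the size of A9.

A4: ⌊420/2⌋ × 297 = 210 × 297 mm
A5: ⌊297/2⌋ × 210 = 148 × 210 mm
A6: ⌊210/2⌋ × 148 = 105 × 148 mm
A7: ⌊148/2⌋ × 105 = 74 × 105 mm
A8: ⌊105/2⌋ × 74 = 52 × 74 mm
A9: ⌊74/2⌋ × 52 = 37 × 52 mm

37 × 52 mm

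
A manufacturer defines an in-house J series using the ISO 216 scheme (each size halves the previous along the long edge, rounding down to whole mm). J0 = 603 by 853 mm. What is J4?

150 × 213 mm

J1: ⌊853/2⌋ × 603 = 426 × 603 mm
J2: ⌊603/2⌋ × 426 = 301 × 426 mm
J3: ⌊426/2⌋ × 301 = 213 × 301 mm
J4: ⌊301/2⌋ × 213 = 150 × 213 mm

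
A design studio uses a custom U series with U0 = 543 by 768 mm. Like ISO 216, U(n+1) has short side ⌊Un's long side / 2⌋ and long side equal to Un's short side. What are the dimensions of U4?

U1: ⌊768/2⌋ × 543 = 384 × 543 mm
U2: ⌊543/2⌋ × 384 = 271 × 384 mm
U3: ⌊384/2⌋ × 271 = 192 × 271 mm
U4: ⌊271/2⌋ × 192 = 135 × 192 mm

135 × 192 mm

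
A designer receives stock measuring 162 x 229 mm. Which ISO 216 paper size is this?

Aspect ratio 229/162 ≈ 1.414 — close to the ISO √2 ≈ 1.414.
In the C-series (envelope sizes, between A and B): C5 = 162 × 229 mm.

C5 (162 × 229 mm)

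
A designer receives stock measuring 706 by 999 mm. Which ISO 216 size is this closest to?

B1 (707 × 1000 mm)

Aspect ratio 999/706 ≈ 1.415 — close to the ISO √2 ≈ 1.414.
In the B-series (B0 = 1000 × 1414 mm): B1 = 707 × 1000 mm.
Off by 2 mm total — nearest standard size.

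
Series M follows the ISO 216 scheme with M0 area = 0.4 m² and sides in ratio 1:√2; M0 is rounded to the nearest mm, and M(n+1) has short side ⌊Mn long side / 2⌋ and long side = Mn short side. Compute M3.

Let M0's short side be w mm. w · w√2 = 0.4 m² = 400,000 mm², so w ≈ 531.8 mm and w√2 ≈ 752.1 mm → M0 = 532 × 752 mm.
M1: ⌊752/2⌋ × 532 = 376 × 532 mm
M2: ⌊532/2⌋ × 376 = 266 × 376 mm
M3: ⌊376/2⌋ × 266 = 188 × 266 mm

188 × 266 mm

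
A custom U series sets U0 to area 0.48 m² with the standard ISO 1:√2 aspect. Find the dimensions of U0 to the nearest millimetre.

583 × 824 mm

Let the short side be w mm. Then w · w√2 = 0.48 m² = 480,000 mm².
w² = 480,000/√2, so w ≈ 582.6 mm; long side = w√2 ≈ 823.9 mm.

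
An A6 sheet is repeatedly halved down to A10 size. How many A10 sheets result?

Each ISO step halves the sheet: 1 × A6 → 2 × A7 → 4 × A8 → 8 × A9 → …
From A6 to A10 is 4 halving steps: 2^4 = 16.

16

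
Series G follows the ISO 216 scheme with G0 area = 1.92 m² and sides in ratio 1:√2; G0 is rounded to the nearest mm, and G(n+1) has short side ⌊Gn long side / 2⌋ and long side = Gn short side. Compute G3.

412 × 582 mm

Let G0's short side be w mm. w · w√2 = 1.92 m² = 1,920,000 mm², so w ≈ 1165.2 mm and w√2 ≈ 1647.8 mm → G0 = 1165 × 1648 mm.
G1: ⌊1648/2⌋ × 1165 = 824 × 1165 mm
G2: ⌊1165/2⌋ × 824 = 582 × 824 mm
G3: ⌊824/2⌋ × 582 = 412 × 582 mm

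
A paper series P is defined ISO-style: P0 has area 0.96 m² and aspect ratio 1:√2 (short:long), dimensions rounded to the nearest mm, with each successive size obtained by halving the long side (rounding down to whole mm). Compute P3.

291 × 412 mm

Let P0's short side be w mm. w · w√2 = 0.96 m² = 960,000 mm², so w ≈ 823.9 mm and w√2 ≈ 1165.2 mm → P0 = 824 × 1165 mm.
P1: ⌊1165/2⌋ × 824 = 582 × 824 mm
P2: ⌊824/2⌋ × 582 = 412 × 582 mm
P3: ⌊582/2⌋ × 412 = 291 × 412 mm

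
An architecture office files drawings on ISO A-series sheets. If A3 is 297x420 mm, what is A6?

105 × 148 mm

A4: ⌊420/2⌋ × 297 = 210 × 297 mm
A5: ⌊297/2⌋ × 210 = 148 × 210 mm
A6: ⌊210/2⌋ × 148 = 105 × 148 mm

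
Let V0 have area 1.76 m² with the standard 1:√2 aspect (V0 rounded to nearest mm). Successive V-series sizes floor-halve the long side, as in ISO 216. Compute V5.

Let V0's short side be w mm. w · w√2 = 1.76 m² = 1,760,000 mm², so w ≈ 1115.6 mm and w√2 ≈ 1577.7 mm → V0 = 1116 × 1578 mm.
V1: ⌊1578/2⌋ × 1116 = 789 × 1116 mm
V2: ⌊1116/2⌋ × 789 = 558 × 789 mm
V3: ⌊789/2⌋ × 558 = 394 × 558 mm
V4: ⌊558/2⌋ × 394 = 279 × 394 mm
V5: ⌊394/2⌋ × 279 = 197 × 279 mm

197 × 279 mm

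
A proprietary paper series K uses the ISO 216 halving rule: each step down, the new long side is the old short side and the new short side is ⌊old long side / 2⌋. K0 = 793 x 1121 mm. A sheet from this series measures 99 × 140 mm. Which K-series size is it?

K0: 793 × 1121 mm
K1: 560 × 793 mm
K2: 396 × 560 mm
K3: 280 × 396 mm
K4: 198 × 280 mm
K5: 140 × 198 mm
K6: 99 × 140 mm
K7: 70 × 99 mm
→ matches K6.

K6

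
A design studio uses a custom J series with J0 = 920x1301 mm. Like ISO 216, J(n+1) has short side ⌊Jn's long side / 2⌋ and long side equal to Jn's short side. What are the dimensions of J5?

J1: ⌊1301/2⌋ × 920 = 650 × 920 mm
J2: ⌊920/2⌋ × 650 = 460 × 650 mm
J3: ⌊650/2⌋ × 460 = 325 × 460 mm
J4: ⌊460/2⌋ × 325 = 230 × 325 mm
J5: ⌊325/2⌋ × 230 = 162 × 230 mm

162 × 230 mm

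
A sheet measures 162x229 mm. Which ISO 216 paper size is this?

Aspect ratio 229/162 ≈ 1.414 — close to the ISO √2 ≈ 1.414.
In the C-series (envelope sizes, between A and B): C5 = 162 × 229 mm.

C5 (162 × 229 mm)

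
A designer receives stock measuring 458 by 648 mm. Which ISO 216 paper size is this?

C2 (458 × 648 mm)

Aspect ratio 648/458 ≈ 1.415 — close to the ISO √2 ≈ 1.414.
In the C-series (envelope sizes, between A and B): C2 = 458 × 648 mm.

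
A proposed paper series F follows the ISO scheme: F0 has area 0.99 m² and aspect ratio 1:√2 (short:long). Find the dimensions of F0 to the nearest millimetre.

837 × 1183 mm

Let the short side be w mm. Then w · w√2 = 0.99 m² = 990,000 mm².
w² = 990,000/√2, so w ≈ 836.7 mm; long side = w√2 ≈ 1183.2 mm.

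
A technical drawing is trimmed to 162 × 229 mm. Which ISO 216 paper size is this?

Aspect ratio 229/162 ≈ 1.414 — close to the ISO √2 ≈ 1.414.
In the C-series (envelope sizes, between A and B): C5 = 162 × 229 mm.

C5 (162 × 229 mm)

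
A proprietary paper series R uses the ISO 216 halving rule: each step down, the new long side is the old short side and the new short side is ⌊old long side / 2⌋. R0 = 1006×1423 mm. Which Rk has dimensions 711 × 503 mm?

R0: 1006 × 1423 mm
R1: 711 × 1006 mm
R2: 503 × 711 mm
R3: 355 × 503 mm
→ matches R2.

R2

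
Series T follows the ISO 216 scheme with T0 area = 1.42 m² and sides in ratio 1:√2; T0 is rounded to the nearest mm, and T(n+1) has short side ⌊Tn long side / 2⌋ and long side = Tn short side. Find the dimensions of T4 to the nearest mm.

250 × 354 mm

Let T0's short side be w mm. w · w√2 = 1.42 m² = 1,420,000 mm², so w ≈ 1002.0 mm and w√2 ≈ 1417.1 mm → T0 = 1002 × 1417 mm.
T1: ⌊1417/2⌋ × 1002 = 708 × 1002 mm
T2: ⌊1002/2⌋ × 708 = 501 × 708 mm
T3: ⌊708/2⌋ × 501 = 354 × 501 mm
T4: ⌊501/2⌋ × 354 = 250 × 354 mm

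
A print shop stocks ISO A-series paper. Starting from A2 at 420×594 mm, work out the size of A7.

74 × 105 mm

A3: ⌊594/2⌋ × 420 = 297 × 420 mm
A4: ⌊420/2⌋ × 297 = 210 × 297 mm
A5: ⌊297/2⌋ × 210 = 148 × 210 mm
A6: ⌊210/2⌋ × 148 = 105 × 148 mm
A7: ⌊148/2⌋ × 105 = 74 × 105 mm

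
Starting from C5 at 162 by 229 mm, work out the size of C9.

40 × 57 mm

C6: ⌊229/2⌋ × 162 = 114 × 162 mm
C7: ⌊162/2⌋ × 114 = 81 × 114 mm
C8: ⌊114/2⌋ × 81 = 57 × 81 mm
C9: ⌊81/2⌋ × 57 = 40 × 57 mm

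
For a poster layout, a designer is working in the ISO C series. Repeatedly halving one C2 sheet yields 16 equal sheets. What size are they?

C6

16 = 2^4, so 4 halving steps.
C2 → C3 → … → C6 after 4 steps.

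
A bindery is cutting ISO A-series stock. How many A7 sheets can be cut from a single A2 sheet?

A2 = 420 × 594 mm; A7 = 74 × 105 mm.
Each halving step doubles the count; 5 steps from A2 to A7.
2^5 = 32.

32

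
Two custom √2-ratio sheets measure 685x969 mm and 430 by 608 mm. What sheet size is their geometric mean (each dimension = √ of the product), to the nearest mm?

543 × 768 mm

Short side: √(685 · 430) = √294550 ≈ 542.7 → 543 mm
Long side: √(969 · 608) = √589152 ≈ 767.6 → 768 mm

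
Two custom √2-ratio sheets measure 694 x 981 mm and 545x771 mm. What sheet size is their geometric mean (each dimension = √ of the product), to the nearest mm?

Short side: √(694 · 545) = √378230 ≈ 615.0 → 615 mm
Long side: √(981 · 771) = √756351 ≈ 869.7 → 870 mm

615 × 870 mm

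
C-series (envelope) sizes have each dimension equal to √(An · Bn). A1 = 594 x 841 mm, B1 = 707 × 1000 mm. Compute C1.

Short side: √(594 · 707) = √419958 ≈ 648.0 → 648 mm
Long side: √(841 · 1000) = √841000 ≈ 917.1 → 917 mm

648 × 917 mm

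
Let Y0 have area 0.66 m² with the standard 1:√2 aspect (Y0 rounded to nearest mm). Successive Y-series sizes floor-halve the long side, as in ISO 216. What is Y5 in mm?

Let Y0's short side be w mm. w · w√2 = 0.66 m² = 660,000 mm², so w ≈ 683.1 mm and w√2 ≈ 966.1 mm → Y0 = 683 × 966 mm.
Y1: ⌊966/2⌋ × 683 = 483 × 683 mm
Y2: ⌊683/2⌋ × 483 = 341 × 483 mm
Y3: ⌊483/2⌋ × 341 = 241 × 341 mm
Y4: ⌊341/2⌋ × 241 = 170 × 241 mm
Y5: ⌊241/2⌋ × 170 = 120 × 170 mm

120 × 170 mm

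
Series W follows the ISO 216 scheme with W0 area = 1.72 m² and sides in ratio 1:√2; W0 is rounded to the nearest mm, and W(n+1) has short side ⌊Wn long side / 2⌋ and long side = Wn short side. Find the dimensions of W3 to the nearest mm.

390 × 551 mm

Let W0's short side be w mm. w · w√2 = 1.72 m² = 1,720,000 mm², so w ≈ 1102.8 mm and w√2 ≈ 1559.6 mm → W0 = 1103 × 1560 mm.
W1: ⌊1560/2⌋ × 1103 = 780 × 1103 mm
W2: ⌊1103/2⌋ × 780 = 551 × 780 mm
W3: ⌊780/2⌋ × 551 = 390 × 551 mm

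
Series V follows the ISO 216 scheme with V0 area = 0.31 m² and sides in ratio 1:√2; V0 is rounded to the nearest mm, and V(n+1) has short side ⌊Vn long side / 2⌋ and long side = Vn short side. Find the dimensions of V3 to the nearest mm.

Let V0's short side be w mm. w · w√2 = 0.31 m² = 310,000 mm², so w ≈ 468.2 mm and w√2 ≈ 662.1 mm → V0 = 468 × 662 mm.
V1: ⌊662/2⌋ × 468 = 331 × 468 mm
V2: ⌊468/2⌋ × 331 = 234 × 331 mm
V3: ⌊331/2⌋ × 234 = 165 × 234 mm

165 × 234 mm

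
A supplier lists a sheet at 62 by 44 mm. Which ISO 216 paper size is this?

Aspect ratio 62/44 ≈ 1.409 — close to the ISO √2 ≈ 1.414.
In the B-series (B0 = 1000 × 1414 mm): B9 = 44 × 62 mm.

B9 (44 × 62 mm)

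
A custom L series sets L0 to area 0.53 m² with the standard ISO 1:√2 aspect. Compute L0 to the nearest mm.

Let the short side be w mm. Then w · w√2 = 0.53 m² = 530,000 mm².
w² = 530,000/√2, so w ≈ 612.2 mm; long side = w√2 ≈ 865.8 mm.

612 × 866 mm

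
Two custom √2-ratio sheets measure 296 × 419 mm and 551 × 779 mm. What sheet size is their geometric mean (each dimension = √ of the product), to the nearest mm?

404 × 571 mm

Short side: √(296 · 551) = √163096 ≈ 403.9 → 404 mm
Long side: √(419 · 779) = √326401 ≈ 571.3 → 571 mm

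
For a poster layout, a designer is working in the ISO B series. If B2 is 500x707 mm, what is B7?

88 × 125 mm

B3: ⌊707/2⌋ × 500 = 353 × 500 mm
B4: ⌊500/2⌋ × 353 = 250 × 353 mm
B5: ⌊353/2⌋ × 250 = 176 × 250 mm
B6: ⌊250/2⌋ × 176 = 125 × 176 mm
B7: ⌊176/2⌋ × 125 = 88 × 125 mm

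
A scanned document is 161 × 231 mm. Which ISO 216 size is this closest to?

C5 (162 × 229 mm)

Aspect ratio 231/161 ≈ 1.435 (ISO target is √2 ≈ 1.414).
In the C-series (envelope sizes, between A and B): C5 = 162 × 229 mm.
Off by 3 mm total — nearest standard size.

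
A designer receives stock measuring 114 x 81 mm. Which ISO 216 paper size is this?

Aspect ratio 114/81 ≈ 1.407 — close to the ISO √2 ≈ 1.414.
In the C-series (envelope sizes, between A and B): C7 = 81 × 114 mm.

C7 (81 × 114 mm)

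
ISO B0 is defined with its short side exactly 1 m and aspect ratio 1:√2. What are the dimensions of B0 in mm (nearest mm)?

Short side = 1000 mm; long side = 1000√2 ≈ 1414.2 mm.

1000 × 1414 mm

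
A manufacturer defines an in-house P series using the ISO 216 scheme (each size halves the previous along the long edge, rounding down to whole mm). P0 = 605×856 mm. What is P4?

P1: ⌊856/2⌋ × 605 = 428 × 605 mm
P2: ⌊605/2⌋ × 428 = 302 × 428 mm
P3: ⌊428/2⌋ × 302 = 214 × 302 mm
P4: ⌊302/2⌋ × 214 = 151 × 214 mm

151 × 214 mm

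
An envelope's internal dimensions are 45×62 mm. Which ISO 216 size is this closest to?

B9 (44 × 62 mm)

Aspect ratio 62/45 ≈ 1.378 (ISO target is √2 ≈ 1.414).
In the B-series (B0 = 1000 × 1414 mm): B9 = 44 × 62 mm.
Off by 1 mm total — nearest standard size.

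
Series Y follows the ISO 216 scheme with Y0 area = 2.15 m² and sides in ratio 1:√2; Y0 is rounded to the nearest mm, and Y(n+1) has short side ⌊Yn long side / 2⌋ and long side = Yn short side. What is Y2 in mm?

616 × 872 mm

Let Y0's short side be w mm. w · w√2 = 2.15 m² = 2,150,000 mm², so w ≈ 1233.0 mm and w√2 ≈ 1743.7 mm → Y0 = 1233 × 1744 mm.
Y1: ⌊1744/2⌋ × 1233 = 872 × 1233 mm
Y2: ⌊1233/2⌋ × 872 = 616 × 872 mm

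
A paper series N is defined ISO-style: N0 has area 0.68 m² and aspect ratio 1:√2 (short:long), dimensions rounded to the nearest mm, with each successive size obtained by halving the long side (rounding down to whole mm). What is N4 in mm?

173 × 245 mm

Let N0's short side be w mm. w · w√2 = 0.68 m² = 680,000 mm², so w ≈ 693.4 mm and w√2 ≈ 980.6 mm → N0 = 693 × 981 mm.
N1: ⌊981/2⌋ × 693 = 490 × 693 mm
N2: ⌊693/2⌋ × 490 = 346 × 490 mm
N3: ⌊490/2⌋ × 346 = 245 × 346 mm
N4: ⌊346/2⌋ × 245 = 173 × 245 mm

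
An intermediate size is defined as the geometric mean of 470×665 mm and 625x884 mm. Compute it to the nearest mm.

Short side: √(470 · 625) = √293750 ≈ 542.0 → 542 mm
Long side: √(665 · 884) = √587860 ≈ 766.7 → 767 mm

542 × 767 mm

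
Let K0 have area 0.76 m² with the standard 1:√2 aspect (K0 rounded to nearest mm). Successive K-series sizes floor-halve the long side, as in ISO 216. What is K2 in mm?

366 × 518 mm

Let K0's short side be w mm. w · w√2 = 0.76 m² = 760,000 mm², so w ≈ 733.1 mm and w√2 ≈ 1036.7 mm → K0 = 733 × 1037 mm.
K1: ⌊1037/2⌋ × 733 = 518 × 733 mm
K2: ⌊733/2⌋ × 518 = 366 × 518 mm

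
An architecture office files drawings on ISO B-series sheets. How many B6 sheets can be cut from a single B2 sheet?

16

Each ISO step halves the sheet: 1 × B2 → 2 × B3 → 4 × B4 → 8 × B5 → …
From B2 to B6 is 4 halving steps: 2^4 = 16.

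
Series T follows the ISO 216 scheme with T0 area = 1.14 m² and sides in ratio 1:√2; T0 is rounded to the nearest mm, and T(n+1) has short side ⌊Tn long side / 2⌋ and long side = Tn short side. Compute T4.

Let T0's short side be w mm. w · w√2 = 1.14 m² = 1,140,000 mm², so w ≈ 897.8 mm and w√2 ≈ 1269.7 mm → T0 = 898 × 1270 mm.
T1: ⌊1270/2⌋ × 898 = 635 × 898 mm
T2: ⌊898/2⌋ × 635 = 449 × 635 mm
T3: ⌊635/2⌋ × 449 = 317 × 449 mm
T4: ⌊449/2⌋ × 317 = 224 × 317 mm

224 × 317 mm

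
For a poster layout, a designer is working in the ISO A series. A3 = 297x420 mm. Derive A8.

52 × 74 mm

A4: ⌊420/2⌋ × 297 = 210 × 297 mm
A5: ⌊297/2⌋ × 210 = 148 × 210 mm
A6: ⌊210/2⌋ × 148 = 105 × 148 mm
A7: ⌊148/2⌋ × 105 = 74 × 105 mm
A8: ⌊105/2⌋ × 74 = 52 × 74 mm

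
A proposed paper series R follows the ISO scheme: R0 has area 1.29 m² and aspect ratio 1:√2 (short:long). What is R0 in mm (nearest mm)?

Let the short side be w mm. Then w · w√2 = 1.29 m² = 1,290,000 mm².
w² = 1,290,000/√2, so w ≈ 955.1 mm; long side = w√2 ≈ 1350.7 mm.

955 × 1351 mm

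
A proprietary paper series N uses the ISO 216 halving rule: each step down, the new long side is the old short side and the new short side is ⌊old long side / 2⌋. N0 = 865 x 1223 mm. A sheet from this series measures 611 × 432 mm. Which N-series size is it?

N0: 865 × 1223 mm
N1: 611 × 865 mm
N2: 432 × 611 mm
N3: 305 × 432 mm
→ matches N2.

N2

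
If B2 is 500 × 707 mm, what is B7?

B3: ⌊707/2⌋ × 500 = 353 × 500 mm
B4: ⌊500/2⌋ × 353 = 250 × 353 mm
B5: ⌊353/2⌋ × 250 = 176 × 250 mm
B6: ⌊250/2⌋ × 176 = 125 × 176 mm
B7: ⌊176/2⌋ × 125 = 88 × 125 mm

88 × 125 mm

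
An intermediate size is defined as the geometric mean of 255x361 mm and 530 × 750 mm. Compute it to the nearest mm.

Short side: √(255 · 530) = √135150 ≈ 367.6 → 368 mm
Long side: √(361 · 750) = √270750 ≈ 520.3 → 520 mm

368 × 520 mm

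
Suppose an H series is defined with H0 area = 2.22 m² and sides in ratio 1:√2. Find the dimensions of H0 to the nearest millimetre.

1253 × 1772 mm

Let the short side be w mm. Then w · w√2 = 2.22 m² = 2,220,000 mm².
w² = 2,220,000/√2, so w ≈ 1252.9 mm; long side = w√2 ≈ 1771.9 mm.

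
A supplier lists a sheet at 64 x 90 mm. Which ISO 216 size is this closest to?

B8 (62 × 88 mm)

Aspect ratio 90/64 ≈ 1.406 — close to the ISO √2 ≈ 1.414.
In the B-series (B0 = 1000 × 1414 mm): B8 = 62 × 88 mm.
Off by 4 mm total — nearest standard size.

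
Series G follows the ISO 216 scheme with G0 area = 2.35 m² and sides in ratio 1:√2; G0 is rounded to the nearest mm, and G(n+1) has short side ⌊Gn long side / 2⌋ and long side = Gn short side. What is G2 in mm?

644 × 911 mm

Let G0's short side be w mm. w · w√2 = 2.35 m² = 2,350,000 mm², so w ≈ 1289.1 mm and w√2 ≈ 1823.0 mm → G0 = 1289 × 1823 mm.
G1: ⌊1823/2⌋ × 1289 = 911 × 1289 mm
G2: ⌊1289/2⌋ × 911 = 644 × 911 mm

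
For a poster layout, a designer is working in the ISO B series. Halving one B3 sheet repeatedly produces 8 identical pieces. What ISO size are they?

8 = 2^3, so 3 halving steps.
B3 → B4 → … → B6 after 3 steps.

B6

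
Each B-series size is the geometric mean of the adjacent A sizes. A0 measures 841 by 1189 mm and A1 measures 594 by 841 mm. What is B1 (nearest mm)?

Short side: √(841 · 594) = √499554 ≈ 706.8 → 707 mm
Long side: √(1189 · 841) = √999949 ≈ 1000.0 → 1000 mm

707 × 1000 mm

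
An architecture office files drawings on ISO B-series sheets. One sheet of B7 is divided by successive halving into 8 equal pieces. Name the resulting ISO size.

B10

8 = 2^3, so 3 halving steps.
B7 → B8 → … → B10 after 3 steps.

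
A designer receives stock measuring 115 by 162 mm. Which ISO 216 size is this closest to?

Aspect ratio 162/115 ≈ 1.409 — close to the ISO √2 ≈ 1.414.
In the C-series (envelope sizes, between A and B): C6 = 114 × 162 mm.
Off by 1 mm total — nearest standard size.

C6 (114 × 162 mm)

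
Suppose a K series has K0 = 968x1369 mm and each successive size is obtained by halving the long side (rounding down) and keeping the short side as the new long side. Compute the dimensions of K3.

342 × 484 mm

K1: ⌊1369/2⌋ × 968 = 684 × 968 mm
K2: ⌊968/2⌋ × 684 = 484 × 684 mm
K3: ⌊684/2⌋ × 484 = 342 × 484 mm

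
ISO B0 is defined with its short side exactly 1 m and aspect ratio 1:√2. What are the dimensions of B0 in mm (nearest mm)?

Short side = 1000 mm; long side = 1000√2 ≈ 1414.2 mm.

1000 × 1414 mm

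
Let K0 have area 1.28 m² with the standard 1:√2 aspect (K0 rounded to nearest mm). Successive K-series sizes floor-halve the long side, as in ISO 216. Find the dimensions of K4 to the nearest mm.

237 × 336 mm

Let K0's short side be w mm. w · w√2 = 1.28 m² = 1,280,000 mm², so w ≈ 951.4 mm and w√2 ≈ 1345.4 mm → K0 = 951 × 1345 mm.
K1: ⌊1345/2⌋ × 951 = 672 × 951 mm
K2: ⌊951/2⌋ × 672 = 475 × 672 mm
K3: ⌊672/2⌋ × 475 = 336 × 475 mm
K4: ⌊475/2⌋ × 336 = 237 × 336 mm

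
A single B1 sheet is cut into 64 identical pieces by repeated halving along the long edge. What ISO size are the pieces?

B7

64 = 2^6, so 6 halving steps.
B1 → B2 → … → B7 after 6 steps.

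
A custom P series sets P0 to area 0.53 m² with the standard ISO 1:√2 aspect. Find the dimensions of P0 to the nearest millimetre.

Let the short side be w mm. Then w · w√2 = 0.53 m² = 530,000 mm².
w² = 530,000/√2, so w ≈ 612.2 mm; long side = w√2 ≈ 865.8 mm.

612 × 866 mm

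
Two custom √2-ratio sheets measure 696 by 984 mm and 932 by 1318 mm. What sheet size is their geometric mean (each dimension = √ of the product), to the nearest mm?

Short side: √(696 · 932) = √648672 ≈ 805.4 → 805 mm
Long side: √(984 · 1318) = √1296912 ≈ 1138.8 → 1139 mm

805 × 1139 mm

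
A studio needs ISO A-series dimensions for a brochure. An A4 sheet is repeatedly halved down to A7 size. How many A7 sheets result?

Each ISO step halves the sheet: 1 × A4 → 2 × A5 → 4 × A6 → 8 × A7
From A4 to A7 is 3 halving steps: 2^3 = 8.

8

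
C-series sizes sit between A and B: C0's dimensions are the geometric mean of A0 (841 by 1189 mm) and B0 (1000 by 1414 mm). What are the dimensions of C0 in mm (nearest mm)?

917 × 1297 mm

Short: √(841 · 1000) = √841000 ≈ 917.1 mm.
Long: √(1189 · 1414) = √1681246 ≈ 1296.6 mm.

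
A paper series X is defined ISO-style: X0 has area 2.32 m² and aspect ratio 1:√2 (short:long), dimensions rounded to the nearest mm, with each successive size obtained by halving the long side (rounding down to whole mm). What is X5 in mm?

Let X0's short side be w mm. w · w√2 = 2.32 m² = 2,320,000 mm², so w ≈ 1280.8 mm and w√2 ≈ 1811.3 mm → X0 = 1281 × 1811 mm.
X1: ⌊1811/2⌋ × 1281 = 905 × 1281 mm
X2: ⌊1281/2⌋ × 905 = 640 × 905 mm
X3: ⌊905/2⌋ × 640 = 452 × 640 mm
X4: ⌊640/2⌋ × 452 = 320 × 452 mm
X5: ⌊452/2⌋ × 320 = 226 × 320 mm

226 × 320 mm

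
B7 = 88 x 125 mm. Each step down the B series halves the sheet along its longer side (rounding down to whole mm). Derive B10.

31 × 44 mm

B8: ⌊125/2⌋ × 88 = 62 × 88 mm
B9: ⌊88/2⌋ × 62 = 44 × 62 mm
B10: ⌊62/2⌋ × 44 = 31 × 44 mm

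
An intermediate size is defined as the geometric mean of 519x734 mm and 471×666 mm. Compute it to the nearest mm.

494 × 699 mm

Short side: √(519 · 471) = √244449 ≈ 494.4 → 494 mm
Long side: √(734 · 666) = √488844 ≈ 699.2 → 699 mm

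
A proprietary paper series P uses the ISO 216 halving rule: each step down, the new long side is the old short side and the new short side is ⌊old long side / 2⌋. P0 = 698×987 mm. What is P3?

246 × 349 mm

P1: ⌊987/2⌋ × 698 = 493 × 698 mm
P2: ⌊698/2⌋ × 493 = 349 × 493 mm
P3: ⌊493/2⌋ × 349 = 246 × 349 mm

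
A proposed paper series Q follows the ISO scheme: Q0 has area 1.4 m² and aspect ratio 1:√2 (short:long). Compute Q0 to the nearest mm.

Let the short side be w mm. Then w · w√2 = 1.4 m² = 1,400,000 mm².
w² = 1,400,000/√2, so w ≈ 995.0 mm; long side = w√2 ≈ 1407.1 mm.

995 × 1407 mm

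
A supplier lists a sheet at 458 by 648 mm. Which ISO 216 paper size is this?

Aspect ratio 648/458 ≈ 1.415 — close to the ISO √2 ≈ 1.414.
In the C-series (envelope sizes, between A and B): C2 = 458 × 648 mm.

C2 (458 × 648 mm)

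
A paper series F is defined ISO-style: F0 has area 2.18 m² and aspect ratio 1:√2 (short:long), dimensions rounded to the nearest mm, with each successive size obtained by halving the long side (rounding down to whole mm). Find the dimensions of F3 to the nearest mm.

Let F0's short side be w mm. w · w√2 = 2.18 m² = 2,180,000 mm², so w ≈ 1241.6 mm and w√2 ≈ 1755.8 mm → F0 = 1242 × 1756 mm.
F1: ⌊1756/2⌋ × 1242 = 878 × 1242 mm
F2: ⌊1242/2⌋ × 878 = 621 × 878 mm
F3: ⌊878/2⌋ × 621 = 439 × 621 mm

439 × 621 mm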